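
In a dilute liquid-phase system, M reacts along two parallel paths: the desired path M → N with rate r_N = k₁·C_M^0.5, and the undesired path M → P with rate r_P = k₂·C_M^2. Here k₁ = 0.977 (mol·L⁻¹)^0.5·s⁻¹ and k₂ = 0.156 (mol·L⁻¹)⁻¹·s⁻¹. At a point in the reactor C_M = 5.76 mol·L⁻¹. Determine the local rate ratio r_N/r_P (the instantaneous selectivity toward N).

0.453

S_{N/P} = r_N/r_P = (k₁·C_M^0.5)/(k₂·C_M^2) = (k₁/k₂)·C_M^-1.5.
= (0.977×5.760^0.5) / (0.156×5.760^2) = 2.345/5.176 = 0.453.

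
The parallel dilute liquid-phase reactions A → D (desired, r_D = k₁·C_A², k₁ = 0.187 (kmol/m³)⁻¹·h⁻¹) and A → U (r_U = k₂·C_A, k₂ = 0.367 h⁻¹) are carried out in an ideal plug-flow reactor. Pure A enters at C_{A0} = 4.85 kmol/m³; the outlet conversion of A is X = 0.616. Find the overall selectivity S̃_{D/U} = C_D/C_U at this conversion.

C_A = C_{A0}(1−X) = 1.862 kmol/m³.
Along a PFR/batch, dC_U/dC_A = −r_U/(r_D+r_U) = −k₂/(k₂+k₁·C_A).
Integrating from C_{A0} to C_A: C_U = (0.367/0.187)·ln[(0.367+0.187·4.85)/(0.367+0.187·1.86)] = 1.963·ln(1.274/0.7153) = 1.133 kmol/m³.
Then C_D = (C_{A0}−C_A) − C_U = 2.988 − 1.133 = 1.855 kmol/m³.
S̃_{D/U} = C_D/C_U = 1.855/1.133 = 1.64.

1.64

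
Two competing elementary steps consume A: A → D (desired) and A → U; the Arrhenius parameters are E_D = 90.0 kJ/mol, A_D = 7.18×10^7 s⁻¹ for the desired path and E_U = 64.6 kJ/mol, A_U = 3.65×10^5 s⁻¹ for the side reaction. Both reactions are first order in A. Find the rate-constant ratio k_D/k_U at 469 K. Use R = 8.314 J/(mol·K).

Since both paths have the same order in A, the concentration cancels and S_{D/U} = k_D/k_U = (A_D/A_U)·exp[(E_U−E_D)/(RT)].
(E_U−E_D)/(RT) = (64.6−90.0)×10³/(8.314×469) = -25400/3899 = -6.514.
k_D/k_U = (7.18×10^7/3.65×10^5)·exp(-6.514) = 196.7 × 0.001482 = 0.292.

0.292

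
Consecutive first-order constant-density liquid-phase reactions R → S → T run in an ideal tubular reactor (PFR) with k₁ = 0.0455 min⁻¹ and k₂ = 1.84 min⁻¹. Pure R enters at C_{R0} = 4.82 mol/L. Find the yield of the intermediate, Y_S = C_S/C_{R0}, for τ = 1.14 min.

0.0210

For first-order series with pure R initially, C_S(τ) = k₁C_{R0}/(k₂−k₁)·(e^(−k₁τ) − e^(−k₂τ)).
e^(−k₁τ) = e^(−0.0455×1.14) = e^(−0.05187) = 0.9495; e^(−k₂τ) = e^(−2.098) = 0.1228.
C_S = 0.0455×4.82/(1.84−0.0455) × (0.9495−0.1228) = 0.1222×0.8267 = 0.1010 mol/L.
Y_S = C_S/C_{R0} = 0.1010/4.82 = 0.0210.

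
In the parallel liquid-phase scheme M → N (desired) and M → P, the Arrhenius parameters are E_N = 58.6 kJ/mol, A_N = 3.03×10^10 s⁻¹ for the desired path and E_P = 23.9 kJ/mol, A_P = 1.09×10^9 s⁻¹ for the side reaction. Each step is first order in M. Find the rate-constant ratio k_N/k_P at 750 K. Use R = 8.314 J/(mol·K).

0.106

With equal orders, S_{N/P} = k_N/k_P = (A_N/A_P)·exp[(E_P−E_N)/(RT)].
(E_P−E_N)/(RT) = (23.9−58.6)×10³/(8.314×750) = -34700/6236 = -5.565.
k_N/k_P = (3.03×10^10/1.09×10^9)·exp(-5.565) = 27.80 × 0.003830 = 0.106.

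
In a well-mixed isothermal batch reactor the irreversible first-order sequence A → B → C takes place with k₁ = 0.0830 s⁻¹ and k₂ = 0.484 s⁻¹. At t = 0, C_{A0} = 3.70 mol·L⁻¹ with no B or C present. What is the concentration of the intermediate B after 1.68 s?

The intermediate concentration in a first-order A→B→C sequence is C_B = k₁C_{A0}(e^(−k₁t) − e^(−k₂t))/(k₂−k₁).
e^(−k₁t) = e^(−0.0830×1.68) = e^(−0.1394) = 0.8698; e^(−k₂t) = e^(−0.8131) = 0.4435.
C_B = 0.0830×3.70/(0.484−0.0830) × (0.8698−0.4435) = 0.7658×0.4264 = 0.3265 mol·L⁻¹.

0.327 mol·L⁻¹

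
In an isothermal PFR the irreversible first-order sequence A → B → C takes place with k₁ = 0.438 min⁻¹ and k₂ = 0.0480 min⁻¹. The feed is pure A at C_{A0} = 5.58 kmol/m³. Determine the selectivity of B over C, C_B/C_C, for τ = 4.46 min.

6.75

The intermediate concentration in a first-order A→B→C sequence is C_B = k₁C_{A0}(e^(−k₁τ) − e^(−k₂τ))/(k₂−k₁).
e^(−k₁τ) = e^(−0.438×4.46) = e^(−1.953) = 0.1418; e^(−k₂τ) = e^(−0.2141) = 0.8073.
C_B = 0.438×5.58/(0.0480−0.438) × (0.1418−0.8073) = (-6.267)×(-0.6655) = 4.171 kmol/m³.
C_A = C_{A0}e^(−k₁τ) = 0.7911 kmol/m³, so C_C = C_{A0}−C_A−C_B = 0.6183 kmol/m³; C_B/C_C = 6.75.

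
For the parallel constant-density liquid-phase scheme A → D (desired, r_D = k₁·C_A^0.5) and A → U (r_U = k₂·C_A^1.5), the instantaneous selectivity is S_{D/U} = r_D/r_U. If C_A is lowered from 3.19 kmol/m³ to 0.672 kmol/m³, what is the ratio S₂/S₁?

S_{D/U} = (k₁/k₂)·C_A⁻¹, so S₂/S₁ = (C_{A,2}/C_{A,1})⁻¹.
= 3.19/0.672 = 4.75.
Selectivity toward D rises as C_A falls — low-concentration operation is favoured.

4.75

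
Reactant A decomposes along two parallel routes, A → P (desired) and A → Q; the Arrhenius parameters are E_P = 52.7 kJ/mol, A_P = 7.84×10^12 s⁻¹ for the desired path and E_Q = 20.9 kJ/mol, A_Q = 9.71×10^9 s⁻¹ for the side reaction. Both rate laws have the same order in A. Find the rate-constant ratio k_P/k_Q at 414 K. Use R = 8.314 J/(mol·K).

k_P/k_Q = (A_P/A_Q)·exp[−(E_P−E_Q)/(RT)] = (A_P/A_Q)·exp[(E_Q−E_P)/(RT)].
(E_Q−E_P)/(RT) = (20.9−52.7)×10³/(8.314×414) = -31800/3442 = -9.239.
k_P/k_Q = (7.84×10^12/9.71×10^9)·exp(-9.239) = 807.4 × 9.719×10^-5 = 0.0785.

0.0785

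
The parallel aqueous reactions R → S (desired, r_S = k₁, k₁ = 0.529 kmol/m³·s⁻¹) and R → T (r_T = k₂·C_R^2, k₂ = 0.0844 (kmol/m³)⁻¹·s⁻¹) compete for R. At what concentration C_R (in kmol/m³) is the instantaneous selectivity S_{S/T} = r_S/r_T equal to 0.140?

6.69 kmol/m³

S_{S/T} = (k₁/k₂)·C_R^-2 ⇒ C_R = (S·k₂/k₁)^(-0.5).
= (0.140×0.0844/0.529)^(-0.5) = (0.02234)^(-0.5) = 6.69 kmol/m³.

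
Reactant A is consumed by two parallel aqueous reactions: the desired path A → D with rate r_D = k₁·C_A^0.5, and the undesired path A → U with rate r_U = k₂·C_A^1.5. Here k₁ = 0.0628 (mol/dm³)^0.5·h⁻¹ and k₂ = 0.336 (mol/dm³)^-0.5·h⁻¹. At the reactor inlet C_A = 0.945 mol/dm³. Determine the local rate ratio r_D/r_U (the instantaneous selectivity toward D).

0.198

S_{D/U} = r_D/r_U = (k₁·C_A^0.5)/(k₂·C_A^1.5) = (k₁/k₂)·C_A⁻¹.
= (0.0628×0.9450^0.5) / (0.336×0.9450^1.5) = 0.06105/0.3087 = 0.198.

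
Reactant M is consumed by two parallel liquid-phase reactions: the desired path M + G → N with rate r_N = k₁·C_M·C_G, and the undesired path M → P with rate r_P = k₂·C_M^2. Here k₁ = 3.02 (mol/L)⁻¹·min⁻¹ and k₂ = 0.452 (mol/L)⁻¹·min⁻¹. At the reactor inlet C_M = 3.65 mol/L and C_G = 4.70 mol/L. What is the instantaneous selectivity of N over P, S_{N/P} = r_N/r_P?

8.60

S_{N/P} = r_N/r_P = (k₁·C_M·C_G)/(k₂·C_M^2) = (k₁/k₂)·C_M⁻¹·C_G.
= (3.02×3.650×4.700) / (0.452×3.650^2) = 51.81/6.022 = 8.60.
The undesired path is higher order in M, so low C_M (CSTR or dilute feed) favours N.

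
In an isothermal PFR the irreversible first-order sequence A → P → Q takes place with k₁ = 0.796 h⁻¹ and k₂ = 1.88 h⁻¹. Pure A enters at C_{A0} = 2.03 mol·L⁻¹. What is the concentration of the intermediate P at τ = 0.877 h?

For first-order series with pure A initially, C_P(τ) = k₁C_{A0}/(k₂−k₁)·(e^(−k₁τ) − e^(−k₂τ)).
e^(−k₁τ) = e^(−0.796×0.877) = e^(−0.6981) = 0.4975; e^(−k₂τ) = e^(−1.649) = 0.1923.
C_P = 0.796×2.03/(1.88−0.796) × (0.4975−0.1923) = 1.491×0.3052 = 0.4550 mol·L⁻¹.

0.455 mol·L⁻¹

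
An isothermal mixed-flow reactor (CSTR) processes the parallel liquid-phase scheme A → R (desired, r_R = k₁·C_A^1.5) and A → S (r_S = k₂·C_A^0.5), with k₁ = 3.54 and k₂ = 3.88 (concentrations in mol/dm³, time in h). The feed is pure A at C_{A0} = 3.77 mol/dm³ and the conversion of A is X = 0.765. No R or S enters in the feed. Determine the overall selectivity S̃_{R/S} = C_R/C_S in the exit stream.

Exit C_A = C_{A0}(1−X) = 3.77×0.235 = 0.8859 mol/dm³.
A CSTR operates uniformly at the exit composition, giving r_R = 2.952 and r_S = 3.652 (each k·C_A^n at C_A = 0.8859).
Overall selectivity = C_R/C_S = r_Rτ/(r_Sτ) = r_R/r_S = 0.808.

0.808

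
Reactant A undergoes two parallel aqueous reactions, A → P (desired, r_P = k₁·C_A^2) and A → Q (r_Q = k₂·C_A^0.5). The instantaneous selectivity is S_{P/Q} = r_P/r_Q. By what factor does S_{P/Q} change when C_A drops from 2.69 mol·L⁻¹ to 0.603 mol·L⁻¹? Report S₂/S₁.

S_{P/Q} = (k₁/k₂)·C_A^1.5, so S₂/S₁ = (C_{A,2}/C_{A,1})^1.5.
= (0.603/2.69)^1.5 = (0.2242)^1.5 = 0.106.

0.106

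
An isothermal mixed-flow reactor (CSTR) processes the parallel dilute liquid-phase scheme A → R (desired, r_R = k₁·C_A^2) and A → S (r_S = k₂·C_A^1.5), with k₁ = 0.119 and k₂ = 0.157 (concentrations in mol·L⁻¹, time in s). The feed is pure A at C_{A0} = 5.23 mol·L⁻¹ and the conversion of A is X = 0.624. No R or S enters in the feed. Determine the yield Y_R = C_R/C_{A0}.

Exit C_A = C_{A0}(1−X) = 5.23×0.376 = 1.966 mol·L⁻¹.
Rates in a CSTR are evaluated at the outlet concentration: r_R = 0.119×1.966^2 = 0.4602, r_S = 0.157×1.966^1.5 = 0.4329.
Fraction of consumed A going to R: r_R/(r_R+r_S) = 0.5152.
C_R = 0.5152·C_{A0}·X = 0.5152×5.23×0.624 = 1.68 mol·L⁻¹; Y_R = C_R/C_{A0} = 0.322.

0.322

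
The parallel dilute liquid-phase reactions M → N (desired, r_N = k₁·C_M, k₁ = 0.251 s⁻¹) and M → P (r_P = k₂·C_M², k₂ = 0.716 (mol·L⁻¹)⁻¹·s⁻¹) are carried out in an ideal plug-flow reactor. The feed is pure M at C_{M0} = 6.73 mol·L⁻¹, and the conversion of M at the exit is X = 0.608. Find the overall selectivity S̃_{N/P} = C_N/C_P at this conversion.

C_M = C_{M0}(1−X) = 2.638 mol·L⁻¹.
Along a PFR/batch, dC_N/dC_M = −r_N/(r_N+r_P) = −k₁/(k₁+k₂·C_M).
Integrating from C_{M0} to C_M: C_N = (0.251/0.716)·ln[(0.251+0.716·6.73)/(0.251+0.716·2.64)] = 0.3506·ln(5.070/2.140) = 0.3024 mol·L⁻¹.
C_P = (C_{M0}−C_M)−C_N = 3.789 mol·L⁻¹; S̃_{N/P} = 0.3024/3.789 = 0.0798.

0.0798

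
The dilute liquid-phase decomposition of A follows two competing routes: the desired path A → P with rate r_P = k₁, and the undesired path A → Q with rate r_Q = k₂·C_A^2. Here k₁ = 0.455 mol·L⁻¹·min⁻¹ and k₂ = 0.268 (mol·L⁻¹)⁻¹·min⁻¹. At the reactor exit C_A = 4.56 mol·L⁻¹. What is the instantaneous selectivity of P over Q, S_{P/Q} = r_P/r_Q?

0.0816

S_{P/Q} = r_P/r_Q = (k₁)/(k₂·C_A^2) = (k₁/k₂)·C_A^-2.
= (0.455) / (0.268×4.560^2) = 0.4550/5.573 = 0.0816.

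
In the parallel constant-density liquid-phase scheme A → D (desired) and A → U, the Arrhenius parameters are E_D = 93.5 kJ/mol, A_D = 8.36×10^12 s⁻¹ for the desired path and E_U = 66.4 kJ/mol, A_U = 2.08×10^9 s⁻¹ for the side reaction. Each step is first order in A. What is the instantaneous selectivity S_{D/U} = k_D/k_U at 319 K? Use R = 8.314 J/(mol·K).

With equal orders, S_{D/U} = k_D/k_U = (A_D/A_U)·exp[(E_U−E_D)/(RT)].
(E_U−E_D)/(RT) = (66.4−93.5)×10³/(8.314×319) = -27100/2652 = -10.22.
k_D/k_U = (8.36×10^12/2.08×10^9)·exp(-10.22) = 4019 × 3.650×10^-5 = 0.147.

0.147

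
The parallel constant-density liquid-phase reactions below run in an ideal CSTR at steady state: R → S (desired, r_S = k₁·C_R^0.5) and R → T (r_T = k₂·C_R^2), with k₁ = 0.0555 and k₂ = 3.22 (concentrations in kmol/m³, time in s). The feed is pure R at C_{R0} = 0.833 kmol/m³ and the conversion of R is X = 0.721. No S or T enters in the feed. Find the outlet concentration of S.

Exit C_R = C_{R0}(1−X) = 0.833×0.279 = 0.2324 kmol/m³.
A CSTR operates uniformly at the exit composition, giving r_S = 0.02676 and r_T = 0.1739 (each k·C_R^n at C_R = 0.2324).
Fraction of consumed R going to S: r_S/(r_S+r_T) = 0.1333.
C_S = 0.1333·C_{R0}·X = 0.1333×0.833×0.721 = 0.0801 kmol/m³.

0.0801 kmol/m³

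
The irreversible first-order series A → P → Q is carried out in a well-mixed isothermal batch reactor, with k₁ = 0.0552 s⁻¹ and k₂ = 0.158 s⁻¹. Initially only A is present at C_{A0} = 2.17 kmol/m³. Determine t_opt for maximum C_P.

The intermediate peaks when r₁ = r₂, i.e. k₁e^(−k₁t) = k₂e^(−k₂t), giving t_opt = ln(k₂/k₁)/(k₂−k₁).
= ln(0.158/0.0552)/(0.158−0.0552) = ln(2.862)/0.1028 = 1.052/0.1028 = 10.2 s.

10.2 s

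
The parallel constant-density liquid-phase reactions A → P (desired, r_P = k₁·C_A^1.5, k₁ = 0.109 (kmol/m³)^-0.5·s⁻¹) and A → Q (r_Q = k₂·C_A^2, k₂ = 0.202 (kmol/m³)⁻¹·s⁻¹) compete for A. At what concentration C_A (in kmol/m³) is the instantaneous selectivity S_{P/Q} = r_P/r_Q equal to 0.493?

1.20 kmol/m³

S_{P/Q} = (k₁/k₂)·C_A^-0.5 ⇒ C_A = (S·k₂/k₁)^(-2).
= (0.493×0.202/0.109)^(-2) = (0.9136)^(-2) = 1.20 kmol/m³.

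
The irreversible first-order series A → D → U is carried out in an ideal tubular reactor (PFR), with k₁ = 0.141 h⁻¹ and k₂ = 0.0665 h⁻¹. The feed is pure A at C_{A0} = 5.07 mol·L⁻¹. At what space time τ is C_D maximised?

10.1 h

The intermediate peaks when r₁ = r₂, i.e. k₁e^(−k₁τ) = k₂e^(−k₂τ), giving τ_opt = ln(k₂/k₁)/(k₂−k₁).
= ln(0.0665/0.141)/(0.0665−0.141) = ln(0.4716)/-0.07450 = -0.7516/-0.07450 = 10.1 h.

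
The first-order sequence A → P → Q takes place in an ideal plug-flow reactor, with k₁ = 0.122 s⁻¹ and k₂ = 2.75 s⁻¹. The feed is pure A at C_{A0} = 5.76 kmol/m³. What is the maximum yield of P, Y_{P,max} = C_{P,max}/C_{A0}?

0.0384

For a first-order series the maximum intermediate yield is C_{P,max}/C_{A0} = (k₁/k₂)^[k₂/(k₂−k₁)].
= (0.122/2.75)^(2.75/(2.75−0.122)) = (0.04436)^(1.046) = 0.03839.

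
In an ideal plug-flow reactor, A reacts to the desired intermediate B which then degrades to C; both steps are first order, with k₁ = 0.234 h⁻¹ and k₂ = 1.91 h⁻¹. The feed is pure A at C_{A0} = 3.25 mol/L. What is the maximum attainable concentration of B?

Evaluating C_B at τ_opt = ln(k₂/k₁)/(k₂−k₁) gives C_{B,max}/C_{A0} = (k₁/k₂)^[k₂/(k₂−k₁)].
= (0.234/1.91)^(1.91/(1.91−0.234)) = (0.1225)^(1.140) = 0.09139.
C_{B,max} = 0.09139×3.25 = 0.297 mol/L.

0.297 mol/L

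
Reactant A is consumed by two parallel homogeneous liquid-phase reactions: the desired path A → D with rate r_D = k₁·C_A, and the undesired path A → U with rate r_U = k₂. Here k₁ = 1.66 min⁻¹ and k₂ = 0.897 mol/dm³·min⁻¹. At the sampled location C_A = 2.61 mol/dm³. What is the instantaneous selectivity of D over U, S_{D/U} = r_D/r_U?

S_{D/U} = r_D/r_U = (k₁·C_A)/(k₂) = (k₁/k₂)·C_A.
= (1.66×2.610) / (0.897) = 4.333/0.8970 = 4.83.
Since the desired path is higher order in A, keeping C_A high (PFR or concentrated feed) favours D.

4.83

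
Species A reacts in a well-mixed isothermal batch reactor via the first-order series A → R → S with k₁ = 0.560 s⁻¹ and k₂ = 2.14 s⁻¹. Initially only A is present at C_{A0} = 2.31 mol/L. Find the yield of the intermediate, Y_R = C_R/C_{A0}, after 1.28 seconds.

For first-order series with pure A initially, C_R(t) = k₁C_{A0}/(k₂−k₁)·(e^(−k₁t) − e^(−k₂t)).
e^(−k₁t) = e^(−0.560×1.28) = e^(−0.7168) = 0.4883; e^(−k₂t) = e^(−2.739) = 0.06462.
C_R = 0.560×2.31/(2.14−0.560) × (0.4883−0.06462) = 0.8187×0.4237 = 0.3469 mol/L.
Y_R = C_R/C_{A0} = 0.3469/2.31 = 0.150.

0.150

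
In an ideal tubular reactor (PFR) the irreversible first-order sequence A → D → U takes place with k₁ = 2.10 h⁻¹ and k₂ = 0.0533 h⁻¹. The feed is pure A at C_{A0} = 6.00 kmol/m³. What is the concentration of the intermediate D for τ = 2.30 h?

5.40 kmol/m³

The intermediate concentration in a first-order A→B→C sequence is C_D = k₁C_{A0}(e^(−k₁τ) − e^(−k₂τ))/(k₂−k₁).
e^(−k₁τ) = e^(−2.10×2.30) = e^(−4.830) = 0.007987; e^(−k₂τ) = e^(−0.1226) = 0.8846.
C_D = 2.10×6.00/(0.0533−2.10) × (0.007987−0.8846) = (-6.156)×(-0.8766) = 5.397 kmol/m³.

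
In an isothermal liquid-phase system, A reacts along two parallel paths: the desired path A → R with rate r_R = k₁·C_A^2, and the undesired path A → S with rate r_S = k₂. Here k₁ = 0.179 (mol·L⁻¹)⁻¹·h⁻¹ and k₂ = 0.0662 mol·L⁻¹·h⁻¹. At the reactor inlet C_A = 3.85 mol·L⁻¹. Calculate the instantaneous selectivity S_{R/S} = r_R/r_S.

40.1

S_{R/S} = r_R/r_S = (k₁·C_A^2)/(k₂) = (k₁/k₂)·C_A^2.
= (0.179×3.850^2) / (0.0662) = 2.653/0.06620 = 40.1.
Since the desired path is higher order in A, keeping C_A high (PFR or concentrated feed) favours R.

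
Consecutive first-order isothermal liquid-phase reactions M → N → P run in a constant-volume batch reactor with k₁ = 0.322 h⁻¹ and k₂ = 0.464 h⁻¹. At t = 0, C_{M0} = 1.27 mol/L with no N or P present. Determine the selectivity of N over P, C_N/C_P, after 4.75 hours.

The intermediate concentration in a first-order A→B→C sequence is C_N = k₁C_{M0}(e^(−k₁t) − e^(−k₂t))/(k₂−k₁).
e^(−k₁t) = e^(−0.322×4.75) = e^(−1.530) = 0.2166; e^(−k₂t) = e^(−2.204) = 0.1104.
C_N = 0.322×1.27/(0.464−0.322) × (0.2166−0.1104) = 2.880×0.1063 = 0.3061 mol/L.
C_M = C_{M0}e^(−k₁t) = 0.2751 mol/L, so C_P = C_{M0}−C_M−C_N = 0.6888 mol/L; C_N/C_P = 0.444.

0.444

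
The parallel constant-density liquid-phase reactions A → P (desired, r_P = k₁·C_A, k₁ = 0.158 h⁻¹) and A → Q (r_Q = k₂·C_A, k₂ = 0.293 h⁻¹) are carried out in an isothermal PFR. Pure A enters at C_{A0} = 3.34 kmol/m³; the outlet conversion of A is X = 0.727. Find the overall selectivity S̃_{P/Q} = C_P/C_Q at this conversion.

C_A = C_{A0}(1−X) = 0.9118 kmol/m³.
Both paths are first order in A, so the instantaneous fraction to P is constant: dC_P/d(−C_A) = k₁/(k₁+k₂) = 0.3503.
C_P = 0.3503·(C_{A0}−C_A) = 0.3503×2.428 = 0.851 kmol/m³.
C_Q = (C_{A0}−C_A)−C_P = 1.578 kmol/m³; S̃_{P/Q} = 0.8507/1.578 = 0.539.

0.539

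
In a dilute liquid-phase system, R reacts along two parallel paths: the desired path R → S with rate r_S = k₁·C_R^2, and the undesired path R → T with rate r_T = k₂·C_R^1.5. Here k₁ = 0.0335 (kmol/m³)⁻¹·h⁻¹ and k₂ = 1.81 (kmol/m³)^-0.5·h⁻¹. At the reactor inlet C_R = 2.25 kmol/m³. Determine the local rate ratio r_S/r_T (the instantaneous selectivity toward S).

S_{S/T} = r_S/r_T = (k₁·C_R^2)/(k₂·C_R^1.5) = (k₁/k₂)·C_R^0.5.
= (0.0335×2.250^2) / (1.81×2.250^1.5) = 0.1696/6.109 = 0.0278.

0.0278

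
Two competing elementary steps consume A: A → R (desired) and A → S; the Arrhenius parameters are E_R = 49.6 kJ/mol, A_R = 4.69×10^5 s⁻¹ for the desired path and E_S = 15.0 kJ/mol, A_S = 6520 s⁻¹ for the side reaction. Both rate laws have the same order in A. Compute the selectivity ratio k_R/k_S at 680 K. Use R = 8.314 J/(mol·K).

0.158

Since both paths have the same order in A, the concentration cancels and S_{R/S} = k_R/k_S = (A_R/A_S)·exp[(E_S−E_R)/(RT)].
(E_S−E_R)/(RT) = (15.0−49.6)×10³/(8.314×680) = -34600/5654 = -6.120.
k_R/k_S = (4.69×10^5/6520)·exp(-6.120) = 71.93 × 0.002198 = 0.158.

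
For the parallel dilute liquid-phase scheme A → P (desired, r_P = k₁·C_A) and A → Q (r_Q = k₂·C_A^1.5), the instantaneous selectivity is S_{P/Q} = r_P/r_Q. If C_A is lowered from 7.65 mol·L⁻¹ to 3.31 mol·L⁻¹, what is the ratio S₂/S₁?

S_{P/Q} = (k₁/k₂)·C_A^-0.5, so S₂/S₁ = (C_{A,2}/C_{A,1})^-0.5.
= (3.31/7.65)^(-0.5) = (0.4327)^(-0.5) = 1.52.
Selectivity toward P rises as C_A falls — low-concentration operation is favoured.

1.52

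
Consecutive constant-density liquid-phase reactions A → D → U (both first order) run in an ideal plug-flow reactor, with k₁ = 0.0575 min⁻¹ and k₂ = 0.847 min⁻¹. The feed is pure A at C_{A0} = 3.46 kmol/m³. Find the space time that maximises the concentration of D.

3.41 min

The intermediate peaks when r₁ = r₂, i.e. k₁e^(−k₁τ) = k₂e^(−k₂τ), giving τ_opt = ln(k₂/k₁)/(k₂−k₁).
= ln(0.847/0.0575)/(0.847−0.0575) = ln(14.73)/0.7895 = 2.690/0.7895 = 3.41 min.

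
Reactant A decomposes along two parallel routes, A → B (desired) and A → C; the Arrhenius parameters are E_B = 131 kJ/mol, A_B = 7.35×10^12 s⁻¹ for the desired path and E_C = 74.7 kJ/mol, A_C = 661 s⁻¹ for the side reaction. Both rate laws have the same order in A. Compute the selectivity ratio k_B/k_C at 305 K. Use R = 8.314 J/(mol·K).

2.53

Since both paths have the same order in A, the concentration cancels and S_{B/C} = k_B/k_C = (A_B/A_C)·exp[(E_C−E_B)/(RT)].
(E_C−E_B)/(RT) = (74.7−131)×10³/(8.314×305) = -56300/2536 = -22.20.
k_B/k_C = (7.35×10^12/661)·exp(-22.20) = 1.112×10^10 × 2.279×10^-10 = 2.53.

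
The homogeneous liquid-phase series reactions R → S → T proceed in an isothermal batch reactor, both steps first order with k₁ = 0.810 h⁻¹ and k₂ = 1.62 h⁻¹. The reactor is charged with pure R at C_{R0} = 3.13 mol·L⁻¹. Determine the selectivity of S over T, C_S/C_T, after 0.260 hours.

4.27

The intermediate concentration in a first-order A→B→C sequence is C_S = k₁C_{R0}(e^(−k₁t) − e^(−k₂t))/(k₂−k₁).
e^(−k₁t) = e^(−0.810×0.260) = e^(−0.2106) = 0.8101; e^(−k₂t) = e^(−0.4212) = 0.6563.
C_S = 0.810×3.13/(1.62−0.810) × (0.8101−0.6563) = 3.130×0.1538 = 0.4815 mol·L⁻¹.
C_R = C_{R0}e^(−k₁t) = 2.536 mol·L⁻¹, so C_T = C_{R0}−C_R−C_S = 0.1129 mol·L⁻¹; C_S/C_T = 4.27.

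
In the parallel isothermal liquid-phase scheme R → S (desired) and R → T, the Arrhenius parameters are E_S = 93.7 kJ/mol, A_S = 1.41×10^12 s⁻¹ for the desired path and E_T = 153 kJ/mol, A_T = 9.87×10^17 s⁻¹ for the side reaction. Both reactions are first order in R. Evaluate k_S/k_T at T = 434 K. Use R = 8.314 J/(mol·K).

With equal orders, S_{S/T} = k_S/k_T = (A_S/A_T)·exp[(E_T−E_S)/(RT)].
(E_T−E_S)/(RT) = (153−93.7)×10³/(8.314×434) = 59300/3608 = 16.43.
k_S/k_T = (1.41×10^12/9.87×10^17)·exp(16.43) = 1.429×10^-6 × 1.372×10^7 = 19.6.
Since E_S < E_T, lowering the temperature improves selectivity toward S.

19.6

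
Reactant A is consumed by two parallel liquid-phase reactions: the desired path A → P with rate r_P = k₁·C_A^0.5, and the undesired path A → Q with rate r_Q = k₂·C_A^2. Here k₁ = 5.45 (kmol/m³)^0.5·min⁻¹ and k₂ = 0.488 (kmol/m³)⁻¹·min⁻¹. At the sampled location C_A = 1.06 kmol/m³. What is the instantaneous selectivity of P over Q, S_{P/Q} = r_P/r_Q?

S_{P/Q} = r_P/r_Q = (k₁·C_A^0.5)/(k₂·C_A^2) = (k₁/k₂)·C_A^-1.5.
= (5.45×1.060^0.5) / (0.488×1.060^2) = 5.611/0.5483 = 10.2.

10.2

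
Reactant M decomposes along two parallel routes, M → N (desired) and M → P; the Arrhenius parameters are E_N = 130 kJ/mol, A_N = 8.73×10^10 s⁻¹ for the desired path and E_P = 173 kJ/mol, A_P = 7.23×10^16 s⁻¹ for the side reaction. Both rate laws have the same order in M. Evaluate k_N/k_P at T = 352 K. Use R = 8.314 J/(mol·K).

k_N/k_P = (A_N/A_P)·exp[−(E_N−E_P)/(RT)] = (A_N/A_P)·exp[(E_P−E_N)/(RT)].
(E_P−E_N)/(RT) = (173−130)×10³/(8.314×352) = 43000/2927 = 14.69.
k_N/k_P = (8.73×10^10/7.23×10^16)·exp(14.69) = 1.207×10^-6 × 2.405×10^6 = 2.90.

2.90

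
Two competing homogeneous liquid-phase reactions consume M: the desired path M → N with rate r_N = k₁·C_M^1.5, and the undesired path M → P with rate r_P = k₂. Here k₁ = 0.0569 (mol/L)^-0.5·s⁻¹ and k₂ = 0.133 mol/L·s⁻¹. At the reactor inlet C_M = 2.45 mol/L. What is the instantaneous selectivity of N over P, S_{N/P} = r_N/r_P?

S_{N/P} = r_N/r_P = (k₁·C_M^1.5)/(k₂) = (k₁/k₂)·C_M^1.5.
= (0.0569×2.450^1.5) / (0.133) = 0.2182/0.1330 = 1.64.

1.64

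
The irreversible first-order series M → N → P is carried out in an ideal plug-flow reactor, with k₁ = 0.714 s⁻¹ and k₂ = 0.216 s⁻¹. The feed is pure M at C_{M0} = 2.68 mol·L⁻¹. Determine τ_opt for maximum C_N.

Setting dC_N/dτ = 0 gives τ_opt = ln(k₂/k₁)/(k₂−k₁).
= ln(0.216/0.714)/(0.216−0.714) = ln(0.3025)/-0.4980 = -1.196/-0.4980 = 2.40 s.

2.40 s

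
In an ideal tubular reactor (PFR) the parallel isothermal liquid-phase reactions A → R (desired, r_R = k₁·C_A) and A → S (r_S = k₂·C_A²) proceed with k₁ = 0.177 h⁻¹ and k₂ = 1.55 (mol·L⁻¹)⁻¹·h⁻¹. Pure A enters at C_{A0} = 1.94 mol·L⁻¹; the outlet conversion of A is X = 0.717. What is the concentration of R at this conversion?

0.129 mol·L⁻¹

C_A = C_{A0}(1−X) = 0.5490 mol·L⁻¹.
Along a PFR/batch, dC_R/dC_A = −r_R/(r_R+r_S) = −k₁/(k₁+k₂·C_A).
Integrating from C_{A0} to C_A: C_R = (0.177/1.55)·ln[(0.177+1.55·1.94)/(0.177+1.55·0.549)] = 0.1142·ln(3.184/1.028) = 0.1291 mol·L⁻¹.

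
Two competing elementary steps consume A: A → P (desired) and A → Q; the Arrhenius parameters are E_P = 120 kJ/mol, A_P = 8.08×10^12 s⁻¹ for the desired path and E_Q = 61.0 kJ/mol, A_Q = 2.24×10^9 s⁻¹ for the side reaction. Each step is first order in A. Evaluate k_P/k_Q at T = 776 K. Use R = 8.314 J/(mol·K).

0.385

Since both paths have the same order in A, the concentration cancels and S_{P/Q} = k_P/k_Q = (A_P/A_Q)·exp[(E_Q−E_P)/(RT)].
(E_Q−E_P)/(RT) = (61.0−120)×10³/(8.314×776) = -59000/6452 = -9.145.
k_P/k_Q = (8.08×10^12/2.24×10^9)·exp(-9.145) = 3607 × 1.068×10^-4 = 0.385.
Since E_P > E_Q, raising the temperature improves selectivity toward P.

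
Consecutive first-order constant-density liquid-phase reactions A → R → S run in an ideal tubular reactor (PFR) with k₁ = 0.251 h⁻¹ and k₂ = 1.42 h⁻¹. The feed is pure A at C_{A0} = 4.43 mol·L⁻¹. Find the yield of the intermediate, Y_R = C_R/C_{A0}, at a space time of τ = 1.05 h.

The intermediate concentration in a first-order A→B→C sequence is C_R = k₁C_{A0}(e^(−k₁τ) − e^(−k₂τ))/(k₂−k₁).
e^(−k₁τ) = e^(−0.251×1.05) = e^(−0.2636) = 0.7683; e^(−k₂τ) = e^(−1.491) = 0.2251.
C_R = 0.251×4.43/(1.42−0.251) × (0.7683−0.2251) = 0.9512×0.5432 = 0.5167 mol·L⁻¹.
Y_R = C_R/C_{A0} = 0.5167/4.43 = 0.117.

0.117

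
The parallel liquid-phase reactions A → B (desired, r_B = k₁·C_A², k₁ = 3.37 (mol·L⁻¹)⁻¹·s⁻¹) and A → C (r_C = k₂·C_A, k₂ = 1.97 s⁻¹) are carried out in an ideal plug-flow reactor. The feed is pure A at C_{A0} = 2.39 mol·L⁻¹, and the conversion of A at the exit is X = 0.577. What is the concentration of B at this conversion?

1.01 mol·L⁻¹

C_A = C_{A0}(1−X) = 1.011 mol·L⁻¹.
Along a PFR/batch, dC_C/dC_A = −r_C/(r_B+r_C) = −k₂/(k₂+k₁·C_A).
Integrating from C_{A0} to C_A: C_C = (1.97/3.37)·ln[(1.97+3.37·2.39)/(1.97+3.37·1.01)] = 0.5846·ln(10.02/5.377) = 0.3641 mol·L⁻¹.
Then C_B = (C_{A0}−C_A) − C_C = 1.379 − 0.3641 = 1.015 mol·L⁻¹.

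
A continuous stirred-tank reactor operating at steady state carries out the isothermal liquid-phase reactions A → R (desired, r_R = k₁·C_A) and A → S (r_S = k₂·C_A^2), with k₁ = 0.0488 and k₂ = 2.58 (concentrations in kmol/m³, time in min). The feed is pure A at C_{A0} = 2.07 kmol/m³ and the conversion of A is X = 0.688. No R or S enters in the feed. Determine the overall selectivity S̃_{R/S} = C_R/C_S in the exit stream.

Exit C_A = C_{A0}(1−X) = 2.07×0.312 = 0.6458 kmol/m³.
In a CSTR the entire volume is at exit conditions, so r_R = 0.0488×0.6458 = 0.03152 and r_S = 2.58×0.6458^2 = 1.076.
Overall selectivity = C_R/C_S = r_Rτ/(r_Sτ) = r_R/r_S = 0.0293.

0.0293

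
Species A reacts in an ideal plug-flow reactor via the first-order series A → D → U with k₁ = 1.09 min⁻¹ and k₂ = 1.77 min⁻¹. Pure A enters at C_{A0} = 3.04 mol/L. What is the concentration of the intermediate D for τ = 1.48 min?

0.616 mol/L

For first-order series with pure A initially, C_D(τ) = k₁C_{A0}/(k₂−k₁)·(e^(−k₁τ) − e^(−k₂τ)).
e^(−k₁τ) = e^(−1.09×1.48) = e^(−1.613) = 0.1992; e^(−k₂τ) = e^(−2.620) = 0.07283.
C_D = 1.09×3.04/(1.77−1.09) × (0.1992−0.07283) = 4.873×0.1264 = 0.6160 mol/L.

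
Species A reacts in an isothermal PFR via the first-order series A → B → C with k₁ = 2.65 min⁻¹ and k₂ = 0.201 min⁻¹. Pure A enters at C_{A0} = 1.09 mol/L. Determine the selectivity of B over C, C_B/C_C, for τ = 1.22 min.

The intermediate concentration in a first-order A→B→C sequence is C_B = k₁C_{A0}(e^(−k₁τ) − e^(−k₂τ))/(k₂−k₁).
e^(−k₁τ) = e^(−2.65×1.22) = e^(−3.233) = 0.03944; e^(−k₂τ) = e^(−0.2452) = 0.7825.
C_B = 2.65×1.09/(0.201−2.65) × (0.03944−0.7825) = (-1.179)×(-0.7431) = 0.8764 mol/L.
C_A = C_{A0}e^(−k₁τ) = 0.04299 mol/L, so C_C = C_{A0}−C_A−C_B = 0.1706 mol/L; C_B/C_C = 5.14.

5.14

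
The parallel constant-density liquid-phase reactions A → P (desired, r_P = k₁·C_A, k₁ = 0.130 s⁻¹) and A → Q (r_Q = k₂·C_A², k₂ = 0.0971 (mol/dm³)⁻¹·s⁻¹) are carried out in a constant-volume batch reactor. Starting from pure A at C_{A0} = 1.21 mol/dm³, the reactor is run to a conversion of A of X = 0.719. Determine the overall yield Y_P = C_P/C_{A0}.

0.462

C_A = C_{A0}(1−X) = 0.3400 mol/dm³.
Along a PFR/batch, dC_P/dC_A = −r_P/(r_P+r_Q) = −k₁/(k₁+k₂·C_A).
Integrating from C_{A0} to C_A: C_P = (0.130/0.0971)·ln[(0.130+0.0971·1.21)/(0.130+0.0971·0.340)] = 1.339·ln(0.2475/0.1630) = 0.5590 mol/dm³.
Y_P = C_P/C_{A0} = 0.5590/1.21 = 0.462.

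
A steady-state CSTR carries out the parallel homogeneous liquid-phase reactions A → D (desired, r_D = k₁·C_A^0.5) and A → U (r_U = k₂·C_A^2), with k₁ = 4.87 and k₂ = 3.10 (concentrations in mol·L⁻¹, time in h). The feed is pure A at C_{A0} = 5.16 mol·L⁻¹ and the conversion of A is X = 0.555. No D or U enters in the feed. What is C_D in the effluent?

0.891 mol·L⁻¹

Exit C_A = C_{A0}(1−X) = 5.16×0.445 = 2.296 mol·L⁻¹.
In a CSTR the entire volume is at exit conditions, so r_D = 4.87×2.296^0.5 = 7.380 and r_U = 3.10×2.296^2 = 16.34.
Fraction of consumed A going to D: r_D/(r_D+r_U) = 0.3111.
C_D = 0.3111·C_{A0}·X = 0.3111×5.16×0.555 = 0.891 mol·L⁻¹.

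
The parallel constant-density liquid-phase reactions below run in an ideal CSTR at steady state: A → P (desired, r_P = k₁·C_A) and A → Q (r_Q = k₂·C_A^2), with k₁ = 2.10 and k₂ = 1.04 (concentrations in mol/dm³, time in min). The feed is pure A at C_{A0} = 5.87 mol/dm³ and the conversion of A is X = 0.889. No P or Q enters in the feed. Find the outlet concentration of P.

3.95 mol/dm³

Exit C_A = C_{A0}(1−X) = 5.87×0.111 = 0.6516 mol/dm³.
A CSTR operates uniformly at the exit composition, giving r_P = 1.368 and r_Q = 0.4415 (each k·C_A^n at C_A = 0.6516).
Fraction of consumed A going to P: r_P/(r_P+r_Q) = 0.7560.
C_P = 0.7560·C_{A0}·X = 0.7560×5.87×0.889 = 3.95 mol/dm³.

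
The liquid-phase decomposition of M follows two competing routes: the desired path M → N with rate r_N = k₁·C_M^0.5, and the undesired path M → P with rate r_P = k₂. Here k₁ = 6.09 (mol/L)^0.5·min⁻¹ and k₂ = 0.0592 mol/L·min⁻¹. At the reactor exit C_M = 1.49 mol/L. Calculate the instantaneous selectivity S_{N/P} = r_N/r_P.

S_{N/P} = r_N/r_P = (k₁·C_M^0.5)/(k₂) = (k₁/k₂)·C_M^0.5.
= (6.09×1.490^0.5) / (0.0592) = 7.434/0.05920 = 126.

126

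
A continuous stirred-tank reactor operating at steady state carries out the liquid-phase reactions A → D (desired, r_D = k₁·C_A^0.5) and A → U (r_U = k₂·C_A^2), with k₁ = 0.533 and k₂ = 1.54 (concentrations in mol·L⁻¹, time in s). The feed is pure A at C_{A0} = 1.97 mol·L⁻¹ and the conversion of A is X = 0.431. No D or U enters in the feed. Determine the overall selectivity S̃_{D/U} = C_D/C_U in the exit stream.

Exit C_A = C_{A0}(1−X) = 1.97×0.569 = 1.121 mol·L⁻¹.
Rates in a CSTR are evaluated at the outlet concentration: r_D = 0.533×1.121^0.5 = 0.5643, r_U = 1.54×1.121^2 = 1.935.
Overall selectivity = C_D/C_U = r_Dτ/(r_Uτ) = r_D/r_U = 0.292.

0.292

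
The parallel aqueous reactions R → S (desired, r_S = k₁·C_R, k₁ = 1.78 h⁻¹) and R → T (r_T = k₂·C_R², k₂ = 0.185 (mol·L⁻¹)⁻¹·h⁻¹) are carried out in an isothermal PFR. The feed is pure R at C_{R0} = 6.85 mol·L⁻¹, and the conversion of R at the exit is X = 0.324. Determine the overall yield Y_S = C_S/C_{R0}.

0.203

C_R = C_{R0}(1−X) = 4.631 mol·L⁻¹.
Along a PFR/batch, dC_S/dC_R = −r_S/(r_S+r_T) = −k₁/(k₁+k₂·C_R).
Integrating from C_{R0} to C_R: C_S = (1.78/0.185)·ln[(1.78+0.185·6.85)/(1.78+0.185·4.63)] = 9.622·ln(3.047/2.637) = 1.393 mol·L⁻¹.
Y_S = C_S/C_{R0} = 1.393/6.85 = 0.203.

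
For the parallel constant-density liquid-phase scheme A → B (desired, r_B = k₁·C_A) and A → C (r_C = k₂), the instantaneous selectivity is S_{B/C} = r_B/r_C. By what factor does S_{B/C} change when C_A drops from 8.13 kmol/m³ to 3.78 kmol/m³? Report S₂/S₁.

0.465

S_{B/C} = (k₁/k₂)·C_A, so S₂/S₁ = (C_{A,2}/C_{A,1}).
= 3.78/8.13 = 0.465.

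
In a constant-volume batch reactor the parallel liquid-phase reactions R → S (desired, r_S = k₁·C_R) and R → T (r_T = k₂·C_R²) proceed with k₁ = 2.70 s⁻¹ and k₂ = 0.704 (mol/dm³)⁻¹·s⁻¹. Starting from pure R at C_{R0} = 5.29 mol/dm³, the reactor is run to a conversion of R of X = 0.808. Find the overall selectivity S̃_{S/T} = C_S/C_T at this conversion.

1.31

C_R = C_{R0}(1−X) = 1.016 mol/dm³.
Along a PFR/batch, dC_S/dC_R = −r_S/(r_S+r_T) = −k₁/(k₁+k₂·C_R).
Integrating from C_{R0} to C_R: C_S = (2.70/0.704)·ln[(2.70+0.704·5.29)/(2.70+0.704·1.02)] = 3.835·ln(6.424/3.415) = 2.423 mol/dm³.
C_T = (C_{R0}−C_R)−C_S = 1.851 mol/dm³; S̃_{S/T} = 2.423/1.851 = 1.31.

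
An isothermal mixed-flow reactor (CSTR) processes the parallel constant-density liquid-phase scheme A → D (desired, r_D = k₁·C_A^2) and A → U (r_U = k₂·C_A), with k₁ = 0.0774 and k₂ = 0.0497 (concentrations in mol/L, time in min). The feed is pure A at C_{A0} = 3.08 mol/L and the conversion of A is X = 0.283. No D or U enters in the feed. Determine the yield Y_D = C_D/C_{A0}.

Exit C_A = C_{A0}(1−X) = 3.08×0.717 = 2.208 mol/L.
Rates in a CSTR are evaluated at the outlet concentration: r_D = 0.0774×2.208^2 = 0.3775, r_U = 0.0497×2.208 = 0.1098.
Fraction of consumed A going to D: r_D/(r_D+r_U) = 0.7747.
C_D = 0.7747·C_{A0}·X = 0.7747×3.08×0.283 = 0.675 mol/L; Y_D = C_D/C_{A0} = 0.219.

0.219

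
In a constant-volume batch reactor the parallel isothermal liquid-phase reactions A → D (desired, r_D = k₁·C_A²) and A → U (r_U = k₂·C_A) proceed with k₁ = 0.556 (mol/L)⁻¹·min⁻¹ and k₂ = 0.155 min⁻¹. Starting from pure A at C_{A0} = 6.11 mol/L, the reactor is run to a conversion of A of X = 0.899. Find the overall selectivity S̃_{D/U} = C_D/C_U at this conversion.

C_A = C_{A0}(1−X) = 0.6171 mol/L.
Along a PFR/batch, dC_U/dC_A = −r_U/(r_D+r_U) = −k₂/(k₂+k₁·C_A).
Integrating from C_{A0} to C_A: C_U = (0.155/0.556)·ln[(0.155+0.556·6.11)/(0.155+0.556·0.617)] = 0.2788·ln(3.552/0.4981) = 0.5477 mol/L.
Then C_D = (C_{A0}−C_A) − C_U = 5.493 − 0.5477 = 4.945 mol/L.
S̃_{D/U} = C_D/C_U = 4.945/0.5477 = 9.03.

9.03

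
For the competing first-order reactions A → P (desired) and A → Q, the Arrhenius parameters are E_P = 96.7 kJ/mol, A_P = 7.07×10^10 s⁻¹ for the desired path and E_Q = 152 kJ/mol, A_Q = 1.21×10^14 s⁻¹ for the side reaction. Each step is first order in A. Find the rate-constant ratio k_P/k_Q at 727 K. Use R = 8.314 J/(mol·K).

With equal orders, S_{P/Q} = k_P/k_Q = (A_P/A_Q)·exp[(E_Q−E_P)/(RT)].
(E_Q−E_P)/(RT) = (152−96.7)×10³/(8.314×727) = 55300/6044 = 9.149.
k_P/k_Q = (7.07×10^10/1.21×10^14)·exp(9.149) = 5.843×10^-4 × 9406 = 5.50.

5.50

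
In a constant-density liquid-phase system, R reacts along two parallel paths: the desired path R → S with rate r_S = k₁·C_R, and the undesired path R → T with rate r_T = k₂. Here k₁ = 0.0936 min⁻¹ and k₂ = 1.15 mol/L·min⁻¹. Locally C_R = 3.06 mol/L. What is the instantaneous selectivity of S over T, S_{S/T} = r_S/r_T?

0.249

S_{S/T} = r_S/r_T = (k₁·C_R)/(k₂) = (k₁/k₂)·C_R.
= (0.0936×3.060) / (1.15) = 0.2864/1.150 = 0.249.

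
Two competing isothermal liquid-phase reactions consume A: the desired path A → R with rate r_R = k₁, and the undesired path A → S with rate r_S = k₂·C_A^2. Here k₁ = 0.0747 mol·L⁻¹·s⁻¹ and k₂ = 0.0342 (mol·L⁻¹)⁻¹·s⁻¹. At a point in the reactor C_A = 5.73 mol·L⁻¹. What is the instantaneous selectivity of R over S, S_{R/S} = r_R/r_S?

S_{R/S} = r_R/r_S = (k₁)/(k₂·C_A^2) = (k₁/k₂)·C_A^-2.
= (0.0747) / (0.0342×5.730^2) = 0.07470/1.123 = 0.0665.
The undesired path is higher order in A, so low C_A (CSTR or dilute feed) favours R.

0.0665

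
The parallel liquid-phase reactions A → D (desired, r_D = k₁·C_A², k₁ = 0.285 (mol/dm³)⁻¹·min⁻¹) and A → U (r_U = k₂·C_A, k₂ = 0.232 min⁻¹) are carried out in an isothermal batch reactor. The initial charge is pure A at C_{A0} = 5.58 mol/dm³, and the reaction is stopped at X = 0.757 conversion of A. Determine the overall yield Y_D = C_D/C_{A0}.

C_A = C_{A0}(1−X) = 1.356 mol/dm³.
Along a PFR/batch, dC_U/dC_A = −r_U/(r_D+r_U) = −k₂/(k₂+k₁·C_A).
Integrating from C_{A0} to C_A: C_U = (0.232/0.285)·ln[(0.232+0.285·5.58)/(0.232+0.285·1.36)] = 0.8140·ln(1.822/0.6184) = 0.8797 mol/dm³.
Then C_D = (C_{A0}−C_A) − C_U = 4.224 − 0.8797 = 3.344 mol/dm³.
Y_D = C_D/C_{A0} = 3.344/5.58 = 0.599.

0.599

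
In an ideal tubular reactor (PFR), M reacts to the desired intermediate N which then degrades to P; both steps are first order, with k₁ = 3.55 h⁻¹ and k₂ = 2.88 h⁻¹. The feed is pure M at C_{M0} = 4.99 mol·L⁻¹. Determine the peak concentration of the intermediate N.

Evaluating C_N at τ_opt = ln(k₂/k₁)/(k₂−k₁) gives C_{N,max}/C_{M0} = (k₁/k₂)^[k₂/(k₂−k₁)].
= (3.55/2.88)^(2.88/(2.88−3.55)) = (1.233)^(-4.299) = 0.4070.
C_{N,max} = 0.4070×4.99 = 2.03 mol·L⁻¹.

2.03 mol·L⁻¹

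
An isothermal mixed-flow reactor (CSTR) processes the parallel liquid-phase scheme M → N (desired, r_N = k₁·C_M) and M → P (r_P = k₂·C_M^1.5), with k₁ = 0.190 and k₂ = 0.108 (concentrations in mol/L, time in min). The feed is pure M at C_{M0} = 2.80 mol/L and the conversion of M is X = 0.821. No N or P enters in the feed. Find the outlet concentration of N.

Exit C_M = C_{M0}(1−X) = 2.80×0.179 = 0.5012 mol/L.
In a CSTR the entire volume is at exit conditions, so r_N = 0.190×0.5012 = 0.09523 and r_P = 0.108×0.5012^1.5 = 0.03832.
Fraction of consumed M going to N: r_N/(r_N+r_P) = 0.7131.
C_N = 0.7131·C_{M0}·X = 0.7131×2.80×0.821 = 1.64 mol/L.

1.64 mol/L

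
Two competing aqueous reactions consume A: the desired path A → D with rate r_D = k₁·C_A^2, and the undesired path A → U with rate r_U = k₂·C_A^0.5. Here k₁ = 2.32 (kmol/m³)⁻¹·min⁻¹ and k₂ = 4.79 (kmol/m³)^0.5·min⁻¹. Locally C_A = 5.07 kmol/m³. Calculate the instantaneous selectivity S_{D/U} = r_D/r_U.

5.53

S_{D/U} = r_D/r_U = (k₁·C_A^2)/(k₂·C_A^0.5) = (k₁/k₂)·C_A^1.5.
= (2.32×5.070^2) / (4.79×5.070^0.5) = 59.64/10.79 = 5.53.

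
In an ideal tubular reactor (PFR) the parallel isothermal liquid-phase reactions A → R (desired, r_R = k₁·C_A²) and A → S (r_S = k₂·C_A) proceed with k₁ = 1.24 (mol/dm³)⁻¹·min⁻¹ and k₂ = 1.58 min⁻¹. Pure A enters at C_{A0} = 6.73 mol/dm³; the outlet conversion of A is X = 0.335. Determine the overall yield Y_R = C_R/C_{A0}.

C_A = C_{A0}(1−X) = 4.475 mol/dm³.
Along a PFR/batch, dC_S/dC_A = −r_S/(r_R+r_S) = −k₂/(k₂+k₁·C_A).
Integrating from C_{A0} to C_A: C_S = (1.58/1.24)·ln[(1.58+1.24·6.73)/(1.58+1.24·4.48)] = 1.274·ln(9.925/7.130) = 0.4215 mol/dm³.
Then C_R = (C_{A0}−C_A) − C_S = 2.255 − 0.4215 = 1.833 mol/dm³.
Y_R = C_R/C_{A0} = 1.833/6.73 = 0.272.

0.272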